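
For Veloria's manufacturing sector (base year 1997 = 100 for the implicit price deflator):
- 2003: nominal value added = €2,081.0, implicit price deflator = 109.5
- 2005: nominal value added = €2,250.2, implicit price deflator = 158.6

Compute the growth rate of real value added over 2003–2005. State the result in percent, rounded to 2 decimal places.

-25.34%

Deflate each year: 2003 → 2081.0/1.095 = 1900.46; 2005 → 2250.2/1.586 = 1418.79.
So real value added changed by 1418.79/1900.46 − 1 = -0.2534, i.e. -25.34%.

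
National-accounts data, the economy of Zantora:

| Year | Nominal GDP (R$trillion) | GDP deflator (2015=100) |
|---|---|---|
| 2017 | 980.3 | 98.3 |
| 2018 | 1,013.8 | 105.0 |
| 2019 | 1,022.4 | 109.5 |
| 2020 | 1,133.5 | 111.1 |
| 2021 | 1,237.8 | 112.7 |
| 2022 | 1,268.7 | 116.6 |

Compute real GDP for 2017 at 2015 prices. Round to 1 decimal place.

R$997.3 trillion

Real GDP 2017 = 980.3 / 0.983 = 997.25.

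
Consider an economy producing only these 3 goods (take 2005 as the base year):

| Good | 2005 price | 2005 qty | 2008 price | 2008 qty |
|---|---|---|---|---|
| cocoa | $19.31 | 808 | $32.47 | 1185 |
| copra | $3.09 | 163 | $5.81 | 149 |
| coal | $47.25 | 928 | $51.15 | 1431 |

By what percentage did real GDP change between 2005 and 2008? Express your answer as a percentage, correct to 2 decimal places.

Real GDP 2005 = Nominal GDP 2005 = 19.31·808 + 3.09·163 + 47.25·928 = 59954.15.
Real GDP 2008 (at 2005 prices) = 19.31·1185 + 3.09·149 + 47.25·1431 = 90957.51.
Real growth = 90957.51/59954.15 − 1 = 0.5171.

51.71%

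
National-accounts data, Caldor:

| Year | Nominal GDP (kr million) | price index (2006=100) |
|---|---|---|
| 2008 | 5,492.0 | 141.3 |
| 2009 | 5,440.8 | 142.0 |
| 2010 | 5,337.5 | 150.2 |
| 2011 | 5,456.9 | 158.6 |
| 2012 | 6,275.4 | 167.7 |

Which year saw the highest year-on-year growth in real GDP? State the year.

2012

2009: real = 5440.8/1.420 = 3831.55; growth vs 2008 (3886.77) = -1.42%.
2010: real = 5337.5/1.502 = 3553.60; growth vs 2009 (3831.55) = -7.25%.
2011: real = 5456.9/1.586 = 3440.67; growth vs 2010 (3553.60) = -3.18%.
2012: real = 6275.4/1.677 = 3742.04; growth vs 2011 (3440.67) = 8.76%.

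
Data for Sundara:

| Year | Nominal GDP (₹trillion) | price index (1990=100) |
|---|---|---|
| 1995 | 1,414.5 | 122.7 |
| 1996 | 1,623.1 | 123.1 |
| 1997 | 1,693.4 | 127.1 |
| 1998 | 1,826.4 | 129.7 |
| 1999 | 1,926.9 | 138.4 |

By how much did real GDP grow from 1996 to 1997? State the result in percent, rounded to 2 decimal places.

Real GDP 1996 = 1623.1/1.231 = 1318.52.
Real GDP 1997 = 1693.4/1.271 = 1332.34.
Change = 1332.34/1318.52 − 1 = 0.0105.

1.05%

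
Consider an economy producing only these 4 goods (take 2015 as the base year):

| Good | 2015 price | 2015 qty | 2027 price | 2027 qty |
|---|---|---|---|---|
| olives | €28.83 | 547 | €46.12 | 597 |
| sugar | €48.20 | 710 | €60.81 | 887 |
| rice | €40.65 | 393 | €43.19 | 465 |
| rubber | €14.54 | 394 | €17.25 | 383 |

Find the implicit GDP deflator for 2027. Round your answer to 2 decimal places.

128.10

Nominal GDP 2027 = 46.12·597 + 60.81·887 + 43.19·465 + 17.25·383 = 108162.21.
Real GDP 2027 (at 2015 prices) = 28.83·597 + 48.20·887 + 40.65·465 + 14.54·383 = 84435.98.
Deflator = Nominal/Real × 100 = 108162.21/84435.98 × 100 = 128.100.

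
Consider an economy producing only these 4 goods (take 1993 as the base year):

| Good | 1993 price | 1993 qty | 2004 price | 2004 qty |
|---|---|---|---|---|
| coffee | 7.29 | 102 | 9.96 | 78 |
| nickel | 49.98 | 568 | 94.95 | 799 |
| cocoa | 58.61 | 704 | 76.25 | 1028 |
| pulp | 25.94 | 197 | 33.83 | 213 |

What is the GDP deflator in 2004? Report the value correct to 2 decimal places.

Nominal GDP 2004 = 9.96·78 + 94.95·799 + 76.25·1028 + 33.83·213 = 162232.72.
Real GDP 2004 (at 1993 prices) = 7.29·78 + 49.98·799 + 58.61·1028 + 25.94·213 = 106278.94.
Deflator = Nominal/Real × 100 = 162232.72/106278.94 × 100 = 152.648.

152.65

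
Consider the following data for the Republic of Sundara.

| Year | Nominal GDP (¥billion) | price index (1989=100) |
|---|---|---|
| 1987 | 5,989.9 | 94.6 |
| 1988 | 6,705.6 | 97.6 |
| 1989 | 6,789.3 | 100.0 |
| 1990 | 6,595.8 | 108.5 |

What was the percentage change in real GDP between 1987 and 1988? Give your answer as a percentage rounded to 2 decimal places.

8.51%

Real GDP 1987 = 5989.9/0.946 = 6331.82.
Real GDP 1988 = 6705.6/0.976 = 6870.49.
Change = 6870.49/6331.82 − 1 = 0.0851.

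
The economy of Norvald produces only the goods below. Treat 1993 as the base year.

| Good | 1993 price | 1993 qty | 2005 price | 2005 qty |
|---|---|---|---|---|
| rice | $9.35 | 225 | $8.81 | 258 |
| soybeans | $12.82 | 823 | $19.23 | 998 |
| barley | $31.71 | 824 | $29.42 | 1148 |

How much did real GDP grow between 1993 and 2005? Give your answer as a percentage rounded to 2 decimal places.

33.07%

Real GDP 1993 = Nominal GDP 1993 = 9.35·225 + 12.82·823 + 31.71·824 = 38783.65.
Real GDP 2005 (at 1993 prices) = 9.35·258 + 12.82·998 + 31.71·1148 = 51609.74.
Real growth = 51609.74/38783.65 − 1 = 0.3307.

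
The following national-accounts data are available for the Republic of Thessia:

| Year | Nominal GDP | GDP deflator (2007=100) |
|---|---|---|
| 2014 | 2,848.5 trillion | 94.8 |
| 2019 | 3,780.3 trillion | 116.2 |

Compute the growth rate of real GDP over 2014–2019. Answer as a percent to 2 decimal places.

8.27%

Deflate each year: 2014 → 2848.5/0.948 = 3004.75; 2019 → 3780.3/1.162 = 3253.27.
So real GDP changed by 3253.27/3004.75 − 1 = 0.0827, i.e. 8.27%.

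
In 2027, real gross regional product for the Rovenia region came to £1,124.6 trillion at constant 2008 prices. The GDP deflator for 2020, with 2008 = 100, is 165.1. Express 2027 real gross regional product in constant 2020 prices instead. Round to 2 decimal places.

Real gross regional product in 2020 prices = Real gross regional product in 2008 prices × (P_2020/P_2008) = 1124.6 × 1.651 = 1856.71.

£1,856.71 trillion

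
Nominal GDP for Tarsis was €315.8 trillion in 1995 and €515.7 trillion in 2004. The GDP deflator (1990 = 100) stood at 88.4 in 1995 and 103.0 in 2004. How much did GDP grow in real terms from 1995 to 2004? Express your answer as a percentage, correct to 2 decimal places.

Real GDP 1995 = 315.8 / 0.884 = 357.24.
Real GDP 2004 = 515.7 / 1.030 = 500.68.
Real growth = 500.68 / 357.24 − 1 = 0.4015.

40.15%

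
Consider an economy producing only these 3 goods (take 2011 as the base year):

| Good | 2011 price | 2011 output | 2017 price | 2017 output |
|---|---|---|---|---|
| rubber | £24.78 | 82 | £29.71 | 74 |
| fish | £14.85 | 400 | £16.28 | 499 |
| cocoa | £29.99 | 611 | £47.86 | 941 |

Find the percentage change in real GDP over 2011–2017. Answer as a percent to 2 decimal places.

42.47%

Real GDP 2011 = Nominal GDP 2011 = 24.78·82 + 14.85·400 + 29.99·611 = 26295.85.
Real GDP 2017 (at 2011 prices) = 24.78·74 + 14.85·499 + 29.99·941 = 37464.46.
Real growth = 37464.46/26295.85 − 1 = 0.4247.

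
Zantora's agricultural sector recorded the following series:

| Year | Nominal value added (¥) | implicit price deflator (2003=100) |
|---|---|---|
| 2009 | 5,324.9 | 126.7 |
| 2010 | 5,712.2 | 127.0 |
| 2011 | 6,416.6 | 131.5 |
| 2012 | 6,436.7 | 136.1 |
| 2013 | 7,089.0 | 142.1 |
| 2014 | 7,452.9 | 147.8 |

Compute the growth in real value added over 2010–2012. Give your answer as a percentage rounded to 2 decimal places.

5.15%

Real value added 2010 = 5712.2/1.270 = 4497.80.
Real value added 2012 = 6436.7/1.361 = 4729.39.
Change = 4729.39/4497.80 − 1 = 0.0515.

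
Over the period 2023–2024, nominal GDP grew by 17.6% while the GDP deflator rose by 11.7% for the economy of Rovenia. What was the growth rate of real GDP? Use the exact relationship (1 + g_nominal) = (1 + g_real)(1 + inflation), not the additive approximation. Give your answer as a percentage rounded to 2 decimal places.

5.28%

(1 + g_nom) = (1 + g_real)(1 + π), so g_real = 1.1760 / 1.1170 − 1 = 0.05282.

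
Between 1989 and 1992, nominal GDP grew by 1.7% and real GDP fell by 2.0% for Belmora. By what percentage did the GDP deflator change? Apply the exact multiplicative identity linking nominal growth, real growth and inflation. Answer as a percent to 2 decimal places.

3.78%

(1 + g_nom) = (1 + g_real)(1 + π), so π = 1.0170 / 0.9800 − 1 = 0.03776.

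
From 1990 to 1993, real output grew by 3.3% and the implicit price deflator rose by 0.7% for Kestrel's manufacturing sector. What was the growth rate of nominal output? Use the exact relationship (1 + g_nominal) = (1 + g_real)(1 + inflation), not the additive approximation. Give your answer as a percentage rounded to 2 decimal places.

4.02%

(1 + g_nom) = (1 + g_real)(1 + π) = 1.0330 × 1.0070 = 1.04023.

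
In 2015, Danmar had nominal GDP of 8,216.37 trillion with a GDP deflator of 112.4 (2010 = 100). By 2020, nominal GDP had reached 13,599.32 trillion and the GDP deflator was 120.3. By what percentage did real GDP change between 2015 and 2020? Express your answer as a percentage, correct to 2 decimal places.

Deflate each year: 2015 → 8216.37/1.124 = 7309.94; 2020 → 13599.32/1.203 = 11304.51.
So real GDP changed by 11304.51/7309.94 − 1 = 0.5465, i.e. 54.65%.

54.65%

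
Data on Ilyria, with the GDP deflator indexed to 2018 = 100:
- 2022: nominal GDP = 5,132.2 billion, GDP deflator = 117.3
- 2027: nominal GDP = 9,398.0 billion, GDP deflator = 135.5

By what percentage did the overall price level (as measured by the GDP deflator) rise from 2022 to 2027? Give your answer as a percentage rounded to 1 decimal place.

15.5%

Price-level change = 135.5 / 117.3 − 1 = 0.1552.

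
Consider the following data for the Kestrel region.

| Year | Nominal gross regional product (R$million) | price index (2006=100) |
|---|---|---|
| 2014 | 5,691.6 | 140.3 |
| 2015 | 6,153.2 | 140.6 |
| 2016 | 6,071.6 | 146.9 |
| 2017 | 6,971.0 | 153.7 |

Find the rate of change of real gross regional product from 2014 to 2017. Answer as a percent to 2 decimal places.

11.80%

Real gross regional product 2014 = 5691.6/1.403 = 4056.74.
Real gross regional product 2017 = 6971.0/1.537 = 4535.46.
Change = 4535.46/4056.74 − 1 = 0.1180.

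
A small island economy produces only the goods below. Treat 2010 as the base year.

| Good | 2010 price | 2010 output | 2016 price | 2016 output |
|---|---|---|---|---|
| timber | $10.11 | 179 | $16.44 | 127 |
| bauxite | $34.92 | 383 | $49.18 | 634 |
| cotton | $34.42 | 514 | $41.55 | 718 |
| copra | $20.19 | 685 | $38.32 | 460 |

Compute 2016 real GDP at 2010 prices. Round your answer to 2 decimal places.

$57424.21

Real GDP 2016 = Σ (p_2010 × q_2016) = 10.11·127 + 34.92·634 + 34.42·718 + 20.19·460 = 57424.21.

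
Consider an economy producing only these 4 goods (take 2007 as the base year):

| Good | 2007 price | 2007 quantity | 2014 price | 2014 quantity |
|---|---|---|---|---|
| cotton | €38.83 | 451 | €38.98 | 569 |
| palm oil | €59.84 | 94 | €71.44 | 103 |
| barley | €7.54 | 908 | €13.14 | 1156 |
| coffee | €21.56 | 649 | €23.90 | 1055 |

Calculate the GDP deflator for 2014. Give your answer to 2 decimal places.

Nominal GDP 2014 = 38.98·569 + 71.44·103 + 13.14·1156 + 23.90·1055 = 69942.28.
Real GDP 2014 (at 2007 prices) = 38.83·569 + 59.84·103 + 7.54·1156 + 21.56·1055 = 59719.83.
Deflator = Nominal/Real × 100 = 69942.28/59719.83 × 100 = 117.117.

117.12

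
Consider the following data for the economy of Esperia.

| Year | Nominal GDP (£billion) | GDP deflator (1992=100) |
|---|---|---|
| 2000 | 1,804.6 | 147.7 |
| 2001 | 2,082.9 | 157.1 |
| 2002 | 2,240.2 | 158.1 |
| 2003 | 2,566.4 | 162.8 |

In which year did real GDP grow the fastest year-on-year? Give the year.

2001: real = 2082.9/1.571 = 1325.84; growth vs 2000 (1221.80) = 8.52%.
2002: real = 2240.2/1.581 = 1416.95; growth vs 2001 (1325.84) = 6.87%.
2003: real = 2566.4/1.628 = 1576.41; growth vs 2002 (1416.95) = 11.25%.

2003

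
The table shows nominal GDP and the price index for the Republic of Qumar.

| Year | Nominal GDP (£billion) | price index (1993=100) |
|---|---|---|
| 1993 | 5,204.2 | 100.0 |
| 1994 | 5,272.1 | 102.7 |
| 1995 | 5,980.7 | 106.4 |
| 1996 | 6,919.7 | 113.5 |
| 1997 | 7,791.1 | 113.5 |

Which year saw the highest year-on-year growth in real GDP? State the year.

1994: real = 5272.1/1.027 = 5133.50; growth vs 1993 (5204.20) = -1.36%.
1995: real = 5980.7/1.064 = 5620.96; growth vs 1994 (5133.50) = 9.50%.
1996: real = 6919.7/1.135 = 6096.65; growth vs 1995 (5620.96) = 8.46%.
1997: real = 7791.1/1.135 = 6864.41; growth vs 1996 (6096.65) = 12.59%.

1997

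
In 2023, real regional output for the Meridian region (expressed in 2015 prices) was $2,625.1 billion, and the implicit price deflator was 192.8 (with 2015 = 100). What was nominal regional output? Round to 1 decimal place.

Nominal regional output = Real × (implicit price deflator/100) = 2625.1 × 1.928 = 5061.19.

$5,061.2 billion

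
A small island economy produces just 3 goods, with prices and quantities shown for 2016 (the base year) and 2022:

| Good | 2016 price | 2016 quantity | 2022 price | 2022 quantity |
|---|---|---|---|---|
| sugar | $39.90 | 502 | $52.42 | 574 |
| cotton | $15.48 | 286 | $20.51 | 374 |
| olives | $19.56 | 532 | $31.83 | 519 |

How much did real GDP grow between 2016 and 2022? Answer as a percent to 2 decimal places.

Real GDP 2016 = Nominal GDP 2016 = 39.90·502 + 15.48·286 + 19.56·532 = 34863.00.
Real GDP 2022 (at 2016 prices) = 39.90·574 + 15.48·374 + 19.56·519 = 38843.76.
Real growth = 38843.76/34863.00 − 1 = 0.1142.

11.42%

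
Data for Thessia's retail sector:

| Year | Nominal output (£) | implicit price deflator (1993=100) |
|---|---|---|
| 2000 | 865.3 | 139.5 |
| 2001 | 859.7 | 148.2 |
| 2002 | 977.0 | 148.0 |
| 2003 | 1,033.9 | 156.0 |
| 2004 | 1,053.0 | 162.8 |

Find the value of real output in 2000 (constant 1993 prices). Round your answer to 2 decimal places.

£620.29

Real output 2000 = 865.3 / 1.395 = 620.29.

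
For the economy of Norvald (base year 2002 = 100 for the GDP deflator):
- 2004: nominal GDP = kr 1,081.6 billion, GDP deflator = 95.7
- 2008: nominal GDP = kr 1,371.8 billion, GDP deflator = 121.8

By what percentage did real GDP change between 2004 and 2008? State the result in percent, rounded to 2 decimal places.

-0.35%

Real GDP 2004 = 1081.6 / 0.957 = 1130.20.
Real GDP 2008 = 1371.8 / 1.218 = 1126.27.
Real growth = 1126.27 / 1130.20 − 1 = -0.0035.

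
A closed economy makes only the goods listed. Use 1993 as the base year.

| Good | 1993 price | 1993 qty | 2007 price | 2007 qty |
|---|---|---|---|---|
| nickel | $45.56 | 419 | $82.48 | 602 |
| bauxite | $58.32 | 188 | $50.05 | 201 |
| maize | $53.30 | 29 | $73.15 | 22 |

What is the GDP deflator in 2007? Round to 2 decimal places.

152.08

Nominal GDP 2007 = 82.48·602 + 50.05·201 + 73.15·22 = 61322.31.
Real GDP 2007 (at 1993 prices) = 45.56·602 + 58.32·201 + 53.30·22 = 40322.04.
Deflator = Nominal/Real × 100 = 61322.31/40322.04 × 100 = 152.081.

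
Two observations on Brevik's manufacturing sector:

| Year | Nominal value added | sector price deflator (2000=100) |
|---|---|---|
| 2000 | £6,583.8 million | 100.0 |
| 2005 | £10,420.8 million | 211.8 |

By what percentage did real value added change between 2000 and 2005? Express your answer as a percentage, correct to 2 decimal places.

Deflate each year: 2000 → 6583.8/1.000 = 6583.80; 2005 → 10420.8/2.118 = 4920.11.
So real value added changed by 4920.11/6583.80 − 1 = -0.2527, i.e. -25.27%.

-25.27%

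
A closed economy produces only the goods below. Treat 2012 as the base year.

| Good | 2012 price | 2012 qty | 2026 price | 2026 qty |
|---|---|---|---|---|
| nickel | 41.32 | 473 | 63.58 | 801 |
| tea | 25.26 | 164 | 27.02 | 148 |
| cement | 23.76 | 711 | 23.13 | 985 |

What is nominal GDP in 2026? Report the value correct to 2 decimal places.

Nominal GDP 2026 = Σ (p_2026 × q_2026) = 63.58·801 + 27.02·148 + 23.13·985 = 77709.59.

77709.59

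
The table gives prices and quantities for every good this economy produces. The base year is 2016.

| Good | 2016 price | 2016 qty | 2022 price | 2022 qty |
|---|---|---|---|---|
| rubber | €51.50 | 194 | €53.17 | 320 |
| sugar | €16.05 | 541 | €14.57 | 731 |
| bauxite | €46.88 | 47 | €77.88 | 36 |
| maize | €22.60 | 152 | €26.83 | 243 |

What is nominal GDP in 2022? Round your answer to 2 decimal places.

Nominal GDP 2022 = Σ (p_2022 × q_2022) = 53.17·320 + 14.57·731 + 77.88·36 + 26.83·243 = 36988.44.

€36988.44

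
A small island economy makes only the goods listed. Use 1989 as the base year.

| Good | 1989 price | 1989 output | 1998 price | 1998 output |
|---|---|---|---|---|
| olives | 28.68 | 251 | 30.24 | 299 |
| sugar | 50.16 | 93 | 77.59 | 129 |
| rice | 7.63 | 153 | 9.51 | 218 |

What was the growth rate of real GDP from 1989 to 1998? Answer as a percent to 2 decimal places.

Real GDP 1989 = Nominal GDP 1989 = 28.68·251 + 50.16·93 + 7.63·153 = 13030.95.
Real GDP 1998 (at 1989 prices) = 28.68·299 + 50.16·129 + 7.63·218 = 16709.30.
Real growth = 16709.30/13030.95 − 1 = 0.2823.

28.23%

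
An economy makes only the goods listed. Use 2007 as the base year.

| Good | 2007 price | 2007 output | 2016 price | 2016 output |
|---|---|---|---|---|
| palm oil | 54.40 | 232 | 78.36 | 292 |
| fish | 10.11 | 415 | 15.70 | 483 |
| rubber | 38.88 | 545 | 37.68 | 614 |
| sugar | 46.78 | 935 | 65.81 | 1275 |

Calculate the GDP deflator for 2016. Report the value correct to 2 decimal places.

131.86

Nominal GDP 2016 = 78.36·292 + 15.70·483 + 37.68·614 + 65.81·1275 = 137507.49.
Real GDP 2016 (at 2007 prices) = 54.40·292 + 10.11·483 + 38.88·614 + 46.78·1275 = 104284.75.
Deflator = Nominal/Real × 100 = 137507.49/104284.75 × 100 = 131.858.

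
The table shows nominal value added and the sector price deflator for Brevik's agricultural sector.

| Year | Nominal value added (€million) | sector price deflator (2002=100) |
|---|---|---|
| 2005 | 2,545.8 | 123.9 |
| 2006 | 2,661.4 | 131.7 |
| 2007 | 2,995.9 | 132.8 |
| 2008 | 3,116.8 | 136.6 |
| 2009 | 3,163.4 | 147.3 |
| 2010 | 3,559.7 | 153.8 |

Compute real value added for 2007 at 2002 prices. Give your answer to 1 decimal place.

€2,255.9 million

Real value added 2007 = 2995.9 / 1.328 = 2255.95.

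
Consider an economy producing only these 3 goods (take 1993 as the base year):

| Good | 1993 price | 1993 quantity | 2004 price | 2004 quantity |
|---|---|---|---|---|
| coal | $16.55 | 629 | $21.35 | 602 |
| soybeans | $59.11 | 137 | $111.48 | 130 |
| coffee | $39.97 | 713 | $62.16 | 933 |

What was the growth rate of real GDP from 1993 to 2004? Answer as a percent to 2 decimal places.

16.88%

Real GDP 1993 = Nominal GDP 1993 = 16.55·629 + 59.11·137 + 39.97·713 = 47006.63.
Real GDP 2004 (at 1993 prices) = 16.55·602 + 59.11·130 + 39.97·933 = 54939.41.
Real growth = 54939.41/47006.63 − 1 = 0.1688.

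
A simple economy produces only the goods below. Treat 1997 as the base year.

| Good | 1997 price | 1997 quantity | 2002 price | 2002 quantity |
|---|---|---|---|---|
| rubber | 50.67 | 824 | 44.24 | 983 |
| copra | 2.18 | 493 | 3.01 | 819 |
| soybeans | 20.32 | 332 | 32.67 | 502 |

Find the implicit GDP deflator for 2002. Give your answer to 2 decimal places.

Nominal GDP 2002 = 44.24·983 + 3.01·819 + 32.67·502 = 62353.45.
Real GDP 2002 (at 1997 prices) = 50.67·983 + 2.18·819 + 20.32·502 = 61794.67.
Deflator = Nominal/Real × 100 = 62353.45/61794.67 × 100 = 100.904.

100.90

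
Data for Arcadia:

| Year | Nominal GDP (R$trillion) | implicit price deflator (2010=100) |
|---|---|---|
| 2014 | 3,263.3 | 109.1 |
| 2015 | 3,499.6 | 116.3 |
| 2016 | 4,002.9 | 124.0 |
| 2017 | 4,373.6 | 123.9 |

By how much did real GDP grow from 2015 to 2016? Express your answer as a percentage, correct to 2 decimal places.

7.28%

Real GDP 2015 = 3499.6/1.163 = 3009.11.
Real GDP 2016 = 4002.9/1.240 = 3228.15.
Change = 3228.15/3009.11 − 1 = 0.0728.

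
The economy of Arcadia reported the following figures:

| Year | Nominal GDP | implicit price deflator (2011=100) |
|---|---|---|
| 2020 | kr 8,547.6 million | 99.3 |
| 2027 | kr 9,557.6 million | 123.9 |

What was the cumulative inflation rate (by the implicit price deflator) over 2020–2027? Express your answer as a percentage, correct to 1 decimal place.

24.8%

Price-level change = 123.9 / 99.3 − 1 = 0.2477.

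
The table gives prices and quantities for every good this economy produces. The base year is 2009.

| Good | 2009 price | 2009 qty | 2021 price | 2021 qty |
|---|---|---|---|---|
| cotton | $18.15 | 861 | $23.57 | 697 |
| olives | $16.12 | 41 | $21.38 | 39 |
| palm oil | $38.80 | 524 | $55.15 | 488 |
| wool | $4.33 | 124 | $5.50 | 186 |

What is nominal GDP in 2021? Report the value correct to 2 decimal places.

Nominal GDP 2021 = Σ (p_2021 × q_2021) = 23.57·697 + 21.38·39 + 55.15·488 + 5.50·186 = 45198.31.

$45198.31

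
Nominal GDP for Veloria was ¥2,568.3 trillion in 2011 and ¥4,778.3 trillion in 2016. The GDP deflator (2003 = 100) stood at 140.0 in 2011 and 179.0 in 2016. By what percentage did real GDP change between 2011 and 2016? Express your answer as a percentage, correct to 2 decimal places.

Real GDP 2011 = 2568.3 / 1.400 = 1834.50.
Real GDP 2016 = 4778.3 / 1.790 = 2669.44.
Real growth = 2669.44 / 1834.50 − 1 = 0.4551.

45.51%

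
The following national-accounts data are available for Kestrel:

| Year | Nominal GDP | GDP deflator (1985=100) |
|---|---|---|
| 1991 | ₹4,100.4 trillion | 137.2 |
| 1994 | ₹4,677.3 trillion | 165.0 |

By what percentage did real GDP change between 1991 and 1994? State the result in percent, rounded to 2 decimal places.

-5.15%

Real GDP 1991 = 4100.4 / 1.372 = 2988.63.
Real GDP 1994 = 4677.3 / 1.650 = 2834.73.
Real growth = 2834.73 / 2988.63 − 1 = -0.0515.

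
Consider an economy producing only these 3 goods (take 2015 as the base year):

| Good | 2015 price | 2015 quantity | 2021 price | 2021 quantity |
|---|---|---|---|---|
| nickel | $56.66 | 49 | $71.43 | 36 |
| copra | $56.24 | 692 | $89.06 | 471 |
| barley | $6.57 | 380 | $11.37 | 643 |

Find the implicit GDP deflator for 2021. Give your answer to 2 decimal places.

158.24

Nominal GDP 2021 = 71.43·36 + 89.06·471 + 11.37·643 = 51829.65.
Real GDP 2021 (at 2015 prices) = 56.66·36 + 56.24·471 + 6.57·643 = 32753.31.
Deflator = Nominal/Real × 100 = 51829.65/32753.31 × 100 = 158.242.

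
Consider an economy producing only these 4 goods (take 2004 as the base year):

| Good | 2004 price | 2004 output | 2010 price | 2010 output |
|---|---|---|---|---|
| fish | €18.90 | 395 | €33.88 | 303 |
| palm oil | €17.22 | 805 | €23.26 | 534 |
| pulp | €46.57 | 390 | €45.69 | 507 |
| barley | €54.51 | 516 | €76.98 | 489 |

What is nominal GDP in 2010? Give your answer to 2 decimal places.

€83494.53

Nominal GDP 2010 = Σ (p_2010 × q_2010) = 33.88·303 + 23.26·534 + 45.69·507 + 76.98·489 = 83494.53.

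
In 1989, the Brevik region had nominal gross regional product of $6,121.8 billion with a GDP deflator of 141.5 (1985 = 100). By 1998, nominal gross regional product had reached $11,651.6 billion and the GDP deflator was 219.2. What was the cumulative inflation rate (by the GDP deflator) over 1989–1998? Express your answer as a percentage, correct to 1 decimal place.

54.9%

Price-level change = 219.2 / 141.5 − 1 = 0.5491.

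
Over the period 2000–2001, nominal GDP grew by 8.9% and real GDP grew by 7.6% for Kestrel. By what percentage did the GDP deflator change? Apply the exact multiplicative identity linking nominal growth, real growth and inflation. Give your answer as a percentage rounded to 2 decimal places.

1.21%

(1 + g_nom) = (1 + g_real)(1 + π), so π = 1.0890 / 1.0760 − 1 = 0.01208.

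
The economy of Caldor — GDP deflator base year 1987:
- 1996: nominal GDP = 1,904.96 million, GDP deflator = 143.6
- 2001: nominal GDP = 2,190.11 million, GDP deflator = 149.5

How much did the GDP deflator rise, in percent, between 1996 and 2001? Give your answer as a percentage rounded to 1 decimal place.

4.1%

Price-level change = 149.5 / 143.6 − 1 = 0.0411.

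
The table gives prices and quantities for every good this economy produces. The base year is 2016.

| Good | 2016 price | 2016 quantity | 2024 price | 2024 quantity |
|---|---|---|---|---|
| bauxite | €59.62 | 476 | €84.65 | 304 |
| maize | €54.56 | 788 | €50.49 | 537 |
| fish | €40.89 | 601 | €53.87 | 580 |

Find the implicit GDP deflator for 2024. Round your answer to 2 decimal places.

Nominal GDP 2024 = 84.65·304 + 50.49·537 + 53.87·580 = 84091.33.
Real GDP 2024 (at 2016 prices) = 59.62·304 + 54.56·537 + 40.89·580 = 71139.40.
Deflator = Nominal/Real × 100 = 84091.33/71139.40 × 100 = 118.206.

118.21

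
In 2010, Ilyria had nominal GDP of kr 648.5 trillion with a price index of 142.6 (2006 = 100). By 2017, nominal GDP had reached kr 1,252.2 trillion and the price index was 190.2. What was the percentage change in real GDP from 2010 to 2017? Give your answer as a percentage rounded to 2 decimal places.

Deflate each year: 2010 → 648.5/1.426 = 454.77; 2017 → 1252.2/1.902 = 658.36.
So real GDP changed by 658.36/454.77 − 1 = 0.4477, i.e. 44.77%.

44.77%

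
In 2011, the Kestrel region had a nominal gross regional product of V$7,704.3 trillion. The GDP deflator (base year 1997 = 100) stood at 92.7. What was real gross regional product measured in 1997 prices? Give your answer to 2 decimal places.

V$8,311.00 trillion

Real gross regional product = Nominal / (GDP deflator/100) = 7704.3 / 0.927 = 8311.00.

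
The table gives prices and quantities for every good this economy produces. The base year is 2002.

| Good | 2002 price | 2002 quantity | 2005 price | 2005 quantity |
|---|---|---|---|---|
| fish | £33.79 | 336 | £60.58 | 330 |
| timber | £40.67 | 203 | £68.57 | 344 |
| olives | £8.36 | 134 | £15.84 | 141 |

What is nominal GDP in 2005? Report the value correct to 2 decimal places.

£45812.92

Nominal GDP 2005 = Σ (p_2005 × q_2005) = 60.58·330 + 68.57·344 + 15.84·141 = 45812.92.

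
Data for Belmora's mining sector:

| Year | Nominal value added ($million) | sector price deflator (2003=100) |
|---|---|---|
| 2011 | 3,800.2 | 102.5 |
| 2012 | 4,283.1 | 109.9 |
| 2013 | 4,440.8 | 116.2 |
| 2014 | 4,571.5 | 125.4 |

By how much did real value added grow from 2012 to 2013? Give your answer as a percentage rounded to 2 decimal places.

-1.94%

Real value added 2012 = 4283.1/1.099 = 3897.27.
Real value added 2013 = 4440.8/1.162 = 3821.69.
Change = 3821.69/3897.27 − 1 = -0.0194.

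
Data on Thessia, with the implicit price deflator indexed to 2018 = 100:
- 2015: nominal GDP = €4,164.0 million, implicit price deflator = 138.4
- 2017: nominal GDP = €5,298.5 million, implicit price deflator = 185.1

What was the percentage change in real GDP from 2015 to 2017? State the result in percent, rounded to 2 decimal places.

Real GDP 2015 = 4164.0 / 1.384 = 3008.67.
Real GDP 2017 = 5298.5 / 1.851 = 2862.51.
Real growth = 2862.51 / 3008.67 − 1 = -0.0486.

-4.86%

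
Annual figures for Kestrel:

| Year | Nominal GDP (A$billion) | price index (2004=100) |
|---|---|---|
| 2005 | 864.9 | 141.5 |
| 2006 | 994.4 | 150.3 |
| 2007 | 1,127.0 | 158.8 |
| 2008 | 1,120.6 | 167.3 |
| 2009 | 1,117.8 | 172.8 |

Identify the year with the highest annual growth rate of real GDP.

2006: real = 994.4/1.503 = 661.61; growth vs 2005 (611.24) = 8.24%.
2007: real = 1127.0/1.588 = 709.70; growth vs 2006 (661.61) = 7.27%.
2008: real = 1120.6/1.673 = 669.81; growth vs 2007 (709.70) = -5.62%.
2009: real = 1117.8/1.728 = 646.88; growth vs 2008 (669.81) = -3.42%.

2006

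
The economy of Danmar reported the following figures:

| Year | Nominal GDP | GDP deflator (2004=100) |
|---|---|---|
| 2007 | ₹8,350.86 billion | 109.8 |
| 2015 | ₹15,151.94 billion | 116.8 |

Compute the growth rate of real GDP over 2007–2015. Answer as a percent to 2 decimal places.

Deflate each year: 2007 → 8350.86/1.098 = 7605.52; 2015 → 15151.94/1.168 = 12972.55.
So real GDP changed by 12972.55/7605.52 − 1 = 0.7057, i.e. 70.57%.

70.57%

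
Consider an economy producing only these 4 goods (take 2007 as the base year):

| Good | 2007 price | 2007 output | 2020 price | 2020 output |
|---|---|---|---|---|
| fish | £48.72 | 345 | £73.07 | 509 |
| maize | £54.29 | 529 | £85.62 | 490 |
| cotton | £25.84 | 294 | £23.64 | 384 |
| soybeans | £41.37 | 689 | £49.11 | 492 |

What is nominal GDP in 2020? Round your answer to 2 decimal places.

£112386.31

Nominal GDP 2020 = Σ (p_2020 × q_2020) = 73.07·509 + 85.62·490 + 23.64·384 + 49.11·492 = 112386.31.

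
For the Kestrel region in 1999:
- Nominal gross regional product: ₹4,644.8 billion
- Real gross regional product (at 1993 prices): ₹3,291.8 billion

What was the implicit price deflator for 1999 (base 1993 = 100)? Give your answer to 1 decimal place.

implicit price deflator = (Nominal / Real) × 100 = 4644.8 / 3291.8 × 100 = 141.10.

141.1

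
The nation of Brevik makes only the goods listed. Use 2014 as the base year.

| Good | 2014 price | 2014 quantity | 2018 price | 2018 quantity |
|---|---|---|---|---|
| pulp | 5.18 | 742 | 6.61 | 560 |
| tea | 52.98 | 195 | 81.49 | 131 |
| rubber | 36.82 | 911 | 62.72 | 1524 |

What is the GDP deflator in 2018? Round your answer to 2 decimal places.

166.72

Nominal GDP 2018 = 6.61·560 + 81.49·131 + 62.72·1524 = 109962.07.
Real GDP 2018 (at 2014 prices) = 5.18·560 + 52.98·131 + 36.82·1524 = 65954.86.
Deflator = Nominal/Real × 100 = 109962.07/65954.86 × 100 = 166.723.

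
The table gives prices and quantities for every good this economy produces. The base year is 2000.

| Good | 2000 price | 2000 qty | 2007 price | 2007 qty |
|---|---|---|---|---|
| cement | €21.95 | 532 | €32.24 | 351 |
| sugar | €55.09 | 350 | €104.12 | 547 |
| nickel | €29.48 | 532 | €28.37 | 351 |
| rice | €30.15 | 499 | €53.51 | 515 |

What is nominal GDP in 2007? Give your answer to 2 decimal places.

Nominal GDP 2007 = Σ (p_2007 × q_2007) = 32.24·351 + 104.12·547 + 28.37·351 + 53.51·515 = 105785.40.

€105785.40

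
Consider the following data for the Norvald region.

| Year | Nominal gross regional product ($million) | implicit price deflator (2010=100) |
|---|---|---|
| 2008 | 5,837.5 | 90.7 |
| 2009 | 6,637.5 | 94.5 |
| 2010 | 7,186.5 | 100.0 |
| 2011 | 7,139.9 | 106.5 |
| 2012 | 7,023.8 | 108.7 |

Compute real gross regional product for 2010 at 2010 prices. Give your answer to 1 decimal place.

$7,186.5 million

Real gross regional product 2010 = 7186.5 / 1.000 = 7186.50.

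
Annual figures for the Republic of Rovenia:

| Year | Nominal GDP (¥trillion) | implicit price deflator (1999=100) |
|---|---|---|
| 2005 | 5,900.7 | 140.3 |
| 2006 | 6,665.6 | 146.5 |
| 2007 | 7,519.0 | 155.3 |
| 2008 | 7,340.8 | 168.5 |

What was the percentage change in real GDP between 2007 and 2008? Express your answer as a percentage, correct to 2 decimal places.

-10.02%

Real GDP 2007 = 7519.0/1.553 = 4841.60.
Real GDP 2008 = 7340.8/1.685 = 4356.56.
Change = 4356.56/4841.60 − 1 = -0.1002.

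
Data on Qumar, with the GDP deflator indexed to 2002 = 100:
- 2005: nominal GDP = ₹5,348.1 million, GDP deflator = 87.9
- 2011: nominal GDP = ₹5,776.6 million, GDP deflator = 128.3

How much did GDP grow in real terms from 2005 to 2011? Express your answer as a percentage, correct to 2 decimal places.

Real GDP 2005 = 5348.1 / 0.879 = 6084.30.
Real GDP 2011 = 5776.6 / 1.283 = 4502.42.
Real growth = 4502.42 / 6084.30 − 1 = -0.2600.

-26.00%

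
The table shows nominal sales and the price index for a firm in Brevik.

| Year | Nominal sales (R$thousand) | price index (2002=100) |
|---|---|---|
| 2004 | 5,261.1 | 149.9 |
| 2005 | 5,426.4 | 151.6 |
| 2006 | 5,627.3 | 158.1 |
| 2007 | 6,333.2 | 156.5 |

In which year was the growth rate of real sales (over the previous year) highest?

2007

2005: real = 5426.4/1.516 = 3579.42; growth vs 2004 (3509.74) = 1.99%.
2006: real = 5627.3/1.581 = 3559.33; growth vs 2005 (3579.42) = -0.56%.
2007: real = 6333.2/1.565 = 4046.77; growth vs 2006 (3559.33) = 13.69%.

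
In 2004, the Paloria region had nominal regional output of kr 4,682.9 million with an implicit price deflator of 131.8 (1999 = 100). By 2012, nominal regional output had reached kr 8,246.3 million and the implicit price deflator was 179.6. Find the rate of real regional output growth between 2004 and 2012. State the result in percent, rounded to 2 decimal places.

29.23%

Real regional output 2004 = 4682.9 / 1.318 = 3553.03.
Real regional output 2012 = 8246.3 / 1.796 = 4591.48.
Real growth = 4591.48 / 3553.03 − 1 = 0.2923.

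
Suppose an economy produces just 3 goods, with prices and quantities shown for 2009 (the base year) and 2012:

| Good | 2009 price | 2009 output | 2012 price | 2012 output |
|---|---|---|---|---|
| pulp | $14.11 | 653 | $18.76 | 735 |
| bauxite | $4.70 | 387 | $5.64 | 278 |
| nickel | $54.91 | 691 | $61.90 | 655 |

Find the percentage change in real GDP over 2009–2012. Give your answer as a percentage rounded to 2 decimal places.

-2.72%

Real GDP 2009 = Nominal GDP 2009 = 14.11·653 + 4.70·387 + 54.91·691 = 48975.54.
Real GDP 2012 (at 2009 prices) = 14.11·735 + 4.70·278 + 54.91·655 = 47643.50.
Real growth = 47643.50/48975.54 − 1 = -0.0272.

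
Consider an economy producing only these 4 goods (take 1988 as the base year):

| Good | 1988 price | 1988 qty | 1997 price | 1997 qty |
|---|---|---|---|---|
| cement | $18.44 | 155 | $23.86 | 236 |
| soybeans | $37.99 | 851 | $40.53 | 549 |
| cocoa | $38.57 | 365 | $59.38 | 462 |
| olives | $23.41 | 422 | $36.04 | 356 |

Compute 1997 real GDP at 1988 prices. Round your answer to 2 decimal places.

$51361.65

Real GDP 1997 = Σ (p_1988 × q_1997) = 18.44·236 + 37.99·549 + 38.57·462 + 23.41·356 = 51361.65.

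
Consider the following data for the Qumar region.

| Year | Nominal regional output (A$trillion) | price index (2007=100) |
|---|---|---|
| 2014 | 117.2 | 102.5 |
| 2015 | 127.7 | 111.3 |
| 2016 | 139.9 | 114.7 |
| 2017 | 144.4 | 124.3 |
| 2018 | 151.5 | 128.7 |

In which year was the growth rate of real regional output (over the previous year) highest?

2015: real = 127.7/1.113 = 114.73; growth vs 2014 (114.34) = 0.34%.
2016: real = 139.9/1.147 = 121.97; growth vs 2015 (114.73) = 6.31%.
2017: real = 144.4/1.243 = 116.17; growth vs 2016 (121.97) = -4.76%.
2018: real = 151.5/1.287 = 117.72; growth vs 2017 (116.17) = 1.33%.

2016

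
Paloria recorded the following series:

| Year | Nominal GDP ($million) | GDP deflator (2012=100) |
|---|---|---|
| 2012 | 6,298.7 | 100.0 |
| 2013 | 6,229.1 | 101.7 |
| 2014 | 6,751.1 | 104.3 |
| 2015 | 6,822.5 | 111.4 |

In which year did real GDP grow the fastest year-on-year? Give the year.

2013: real = 6229.1/1.017 = 6124.98; growth vs 2012 (6298.70) = -2.76%.
2014: real = 6751.1/1.043 = 6472.77; growth vs 2013 (6124.98) = 5.68%.
2015: real = 6822.5/1.114 = 6124.33; growth vs 2014 (6472.77) = -5.38%.

2014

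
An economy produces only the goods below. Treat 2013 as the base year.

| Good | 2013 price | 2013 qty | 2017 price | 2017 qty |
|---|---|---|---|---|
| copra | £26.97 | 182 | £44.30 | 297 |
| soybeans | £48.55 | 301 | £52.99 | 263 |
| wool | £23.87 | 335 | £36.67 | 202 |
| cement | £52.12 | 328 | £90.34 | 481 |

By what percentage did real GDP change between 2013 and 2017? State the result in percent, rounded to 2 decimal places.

13.57%

Real GDP 2013 = Nominal GDP 2013 = 26.97·182 + 48.55·301 + 23.87·335 + 52.12·328 = 44613.90.
Real GDP 2017 (at 2013 prices) = 26.97·297 + 48.55·263 + 23.87·202 + 52.12·481 = 50670.20.
Real growth = 50670.20/44613.90 − 1 = 0.1357.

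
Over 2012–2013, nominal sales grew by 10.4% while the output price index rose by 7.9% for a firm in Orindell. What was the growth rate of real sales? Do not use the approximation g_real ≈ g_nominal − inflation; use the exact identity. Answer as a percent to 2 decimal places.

2.32%

(1 + g_nom) = (1 + g_real)(1 + π), so g_real = 1.1040 / 1.0790 − 1 = 0.02317.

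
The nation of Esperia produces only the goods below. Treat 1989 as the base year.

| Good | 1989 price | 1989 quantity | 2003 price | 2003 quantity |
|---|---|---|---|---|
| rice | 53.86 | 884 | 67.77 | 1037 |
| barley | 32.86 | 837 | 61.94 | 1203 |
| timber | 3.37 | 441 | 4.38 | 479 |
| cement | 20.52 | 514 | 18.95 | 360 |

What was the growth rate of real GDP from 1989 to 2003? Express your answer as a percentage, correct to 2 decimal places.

19.78%

Real GDP 1989 = Nominal GDP 1989 = 53.86·884 + 32.86·837 + 3.37·441 + 20.52·514 = 87149.51.
Real GDP 2003 (at 1989 prices) = 53.86·1037 + 32.86·1203 + 3.37·479 + 20.52·360 = 104384.83.
Real growth = 104384.83/87149.51 − 1 = 0.1978.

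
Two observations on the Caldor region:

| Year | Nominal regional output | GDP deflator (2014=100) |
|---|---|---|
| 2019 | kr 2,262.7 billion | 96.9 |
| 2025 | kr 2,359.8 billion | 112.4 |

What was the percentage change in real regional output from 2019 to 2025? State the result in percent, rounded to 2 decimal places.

-10.09%

Real regional output 2019 = 2262.7 / 0.969 = 2335.09.
Real regional output 2025 = 2359.8 / 1.124 = 2099.47.
Real growth = 2099.47 / 2335.09 − 1 = -0.1009.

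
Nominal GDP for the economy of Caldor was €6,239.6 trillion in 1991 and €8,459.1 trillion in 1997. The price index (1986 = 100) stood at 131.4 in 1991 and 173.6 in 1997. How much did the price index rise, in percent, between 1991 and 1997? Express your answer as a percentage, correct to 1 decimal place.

Price-level change = 173.6 / 131.4 − 1 = 0.3212.

32.1%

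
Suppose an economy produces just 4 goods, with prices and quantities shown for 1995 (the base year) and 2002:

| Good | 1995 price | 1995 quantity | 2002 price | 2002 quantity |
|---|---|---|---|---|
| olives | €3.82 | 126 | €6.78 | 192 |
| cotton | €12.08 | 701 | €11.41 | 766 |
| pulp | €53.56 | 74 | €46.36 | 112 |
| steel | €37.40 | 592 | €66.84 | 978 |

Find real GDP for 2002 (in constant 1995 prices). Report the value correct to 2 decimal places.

€52562.64

Real GDP 2002 = Σ (p_1995 × q_2002) = 3.82·192 + 12.08·766 + 53.56·112 + 37.40·978 = 52562.64.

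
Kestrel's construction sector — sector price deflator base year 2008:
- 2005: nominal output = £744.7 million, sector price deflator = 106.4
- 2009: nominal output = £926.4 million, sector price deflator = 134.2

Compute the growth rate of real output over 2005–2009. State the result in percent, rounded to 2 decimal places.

-1.37%

Real output 2005 = 744.7 / 1.064 = 699.91.
Real output 2009 = 926.4 / 1.342 = 690.31.
Real growth = 690.31 / 699.91 − 1 = -0.0137.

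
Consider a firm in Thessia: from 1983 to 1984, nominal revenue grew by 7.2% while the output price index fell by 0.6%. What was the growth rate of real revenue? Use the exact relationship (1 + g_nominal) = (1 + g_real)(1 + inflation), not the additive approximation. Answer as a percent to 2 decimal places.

7.85%

(1 + g_nom) = (1 + g_real)(1 + π), so g_real = 1.0720 / 0.9940 − 1 = 0.07847.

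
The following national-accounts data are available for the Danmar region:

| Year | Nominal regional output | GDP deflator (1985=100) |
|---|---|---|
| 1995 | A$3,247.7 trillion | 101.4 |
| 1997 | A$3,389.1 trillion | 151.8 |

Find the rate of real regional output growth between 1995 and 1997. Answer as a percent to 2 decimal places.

Real regional output 1995 = 3247.7 / 1.014 = 3202.86.
Real regional output 1997 = 3389.1 / 1.518 = 2232.61.
Real growth = 2232.61 / 3202.86 − 1 = -0.3029.

-30.29%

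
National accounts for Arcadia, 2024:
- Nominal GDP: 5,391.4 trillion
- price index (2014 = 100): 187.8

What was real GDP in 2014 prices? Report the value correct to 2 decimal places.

Real GDP = Nominal / (price index/100) = 5391.4 / 1.878 = 2870.82.

2,870.82 trillion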